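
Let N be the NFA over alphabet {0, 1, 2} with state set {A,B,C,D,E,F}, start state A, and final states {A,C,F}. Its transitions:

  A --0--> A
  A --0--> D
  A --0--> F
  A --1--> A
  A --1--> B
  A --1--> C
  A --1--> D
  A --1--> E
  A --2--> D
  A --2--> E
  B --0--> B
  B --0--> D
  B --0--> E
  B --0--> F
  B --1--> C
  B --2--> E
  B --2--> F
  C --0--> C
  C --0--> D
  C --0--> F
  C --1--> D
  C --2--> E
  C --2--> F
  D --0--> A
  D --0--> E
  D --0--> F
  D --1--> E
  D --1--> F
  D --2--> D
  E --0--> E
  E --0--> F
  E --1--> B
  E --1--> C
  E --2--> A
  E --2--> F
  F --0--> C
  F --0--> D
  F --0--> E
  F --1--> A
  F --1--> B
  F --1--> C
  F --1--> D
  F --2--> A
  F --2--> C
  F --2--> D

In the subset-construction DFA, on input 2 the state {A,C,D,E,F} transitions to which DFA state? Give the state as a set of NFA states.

{A,C,D,E,F}

δ(A,2) = {D,E}; δ(C,2) = {E,F}; δ(D,2) = {D}; δ(E,2) = {A,F}; δ(F,2) = {A,C,D}.
Union: {A,C,D,E,F}.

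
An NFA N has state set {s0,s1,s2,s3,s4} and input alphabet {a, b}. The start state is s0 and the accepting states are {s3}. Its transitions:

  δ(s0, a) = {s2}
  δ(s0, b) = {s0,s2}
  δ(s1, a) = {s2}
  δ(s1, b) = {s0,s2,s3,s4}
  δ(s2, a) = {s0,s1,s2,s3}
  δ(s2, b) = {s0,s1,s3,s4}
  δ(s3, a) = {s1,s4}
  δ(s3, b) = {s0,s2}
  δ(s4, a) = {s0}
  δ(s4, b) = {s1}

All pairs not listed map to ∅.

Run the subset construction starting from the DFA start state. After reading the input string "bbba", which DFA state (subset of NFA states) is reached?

Start: {s0}.
δ(s0,b) = {s0,s2}.
Union: {s0,s2}.
After b: {s0,s2}.
δ(s0,b) = {s0,s2}; δ(s2,b) = {s0,s1,s3,s4}.
Union: {s0,s1,s2,s3,s4}.
After b: {s0,s1,s2,s3,s4}.
δ(s0,b) = {s0,s2}; δ(s1,b) = {s0,s2,s3,s4}; δ(s2,b) = {s0,s1,s3,s4}; δ(s3,b) = {s0,s2}; δ(s4,b) = {s1}.
Union: {s0,s1,s2,s3,s4}.
After b: {s0,s1,s2,s3,s4}.
δ(s0,a) = {s2}; δ(s1,a) = {s2}; δ(s2,a) = {s0,s1,s2,s3}; δ(s3,a) = {s1,s4}; δ(s4,a) = {s0}.
Union: {s0,s1,s2,s3,s4}.
After a: {s0,s1,s2,s3,s4}.

{s0,s1,s2,s3,s4}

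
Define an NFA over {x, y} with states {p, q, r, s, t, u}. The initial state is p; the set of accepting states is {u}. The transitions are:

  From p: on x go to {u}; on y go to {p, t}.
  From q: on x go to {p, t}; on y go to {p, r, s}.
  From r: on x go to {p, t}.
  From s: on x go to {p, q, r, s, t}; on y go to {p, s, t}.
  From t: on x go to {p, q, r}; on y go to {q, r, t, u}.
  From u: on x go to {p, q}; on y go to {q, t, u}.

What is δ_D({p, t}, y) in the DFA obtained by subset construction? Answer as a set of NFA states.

δ(p,y) = {p, t}; δ(t,y) = {q, r, t, u}.
Union: {p, q, r, t, u}.

{p, q, r, t, u}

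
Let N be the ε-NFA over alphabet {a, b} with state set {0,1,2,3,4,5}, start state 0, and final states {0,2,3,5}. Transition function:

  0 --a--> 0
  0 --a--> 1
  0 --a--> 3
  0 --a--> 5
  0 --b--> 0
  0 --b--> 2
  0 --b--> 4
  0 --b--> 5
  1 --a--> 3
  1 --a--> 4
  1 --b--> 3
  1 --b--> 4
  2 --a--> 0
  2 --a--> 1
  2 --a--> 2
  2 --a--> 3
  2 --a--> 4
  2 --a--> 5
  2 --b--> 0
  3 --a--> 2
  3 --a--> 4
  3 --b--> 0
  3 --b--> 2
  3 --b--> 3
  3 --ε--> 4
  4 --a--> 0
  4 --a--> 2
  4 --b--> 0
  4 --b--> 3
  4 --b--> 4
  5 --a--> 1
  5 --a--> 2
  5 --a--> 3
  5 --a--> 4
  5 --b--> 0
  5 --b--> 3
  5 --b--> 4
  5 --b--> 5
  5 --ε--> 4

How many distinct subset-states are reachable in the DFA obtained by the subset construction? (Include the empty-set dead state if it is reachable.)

Start state of the DFA: {0} (ε-closure of the NFA start).
{0} --a--> {0,1,3,4,5}  [new]
{0} --b--> {0,2,4,5}  [new]
{0,1,3,4,5} --a--> {0,1,2,3,4,5}  [new]
{0,1,3,4,5} --b--> {0,2,3,4,5}  [new]
{0,2,4,5} --a--> {0,1,2,3,4,5}  [seen]
{0,2,4,5} --b--> {0,2,3,4,5}  [seen]
{0,1,2,3,4,5} --a--> {0,1,2,3,4,5}  [seen]
{0,1,2,3,4,5} --b--> {0,2,3,4,5}  [seen]
{0,2,3,4,5} --a--> {0,1,2,3,4,5}  [seen]
{0,2,3,4,5} --b--> {0,2,3,4,5}  [seen]
Reachable DFA states: {0}, {0,1,3,4,5}, {0,2,4,5}, {0,1,2,3,4,5}, {0,2,3,4,5}.

5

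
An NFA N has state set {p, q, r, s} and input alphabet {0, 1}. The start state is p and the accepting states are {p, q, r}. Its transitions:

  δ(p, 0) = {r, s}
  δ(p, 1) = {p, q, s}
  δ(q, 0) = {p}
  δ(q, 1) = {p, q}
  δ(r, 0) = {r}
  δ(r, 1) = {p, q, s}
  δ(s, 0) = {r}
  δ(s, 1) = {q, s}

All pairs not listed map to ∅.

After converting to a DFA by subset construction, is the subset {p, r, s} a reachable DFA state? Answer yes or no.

Start state of the DFA: {p}.
{p} --0--> {r, s}  [new]
{p} --1--> {p, q, s}  [new]
{r, s} --0--> {r}  [new]
{r, s} --1--> {p, q, s}  [seen]
{p, q, s} --0--> {p, r, s}  [new]
{p, q, s} --1--> {p, q, s}  [seen]
{r} --0--> {r}  [seen]
{r} --1--> {p, q, s}  [seen]
{p, r, s} --0--> {r, s}  [seen]
{p, r, s} --1--> {p, q, s}  [seen]
Reachable DFA states: {p}, {r, s}, {p, q, s}, {r}, {p, r, s}.
{p, r, s} is among them.

yes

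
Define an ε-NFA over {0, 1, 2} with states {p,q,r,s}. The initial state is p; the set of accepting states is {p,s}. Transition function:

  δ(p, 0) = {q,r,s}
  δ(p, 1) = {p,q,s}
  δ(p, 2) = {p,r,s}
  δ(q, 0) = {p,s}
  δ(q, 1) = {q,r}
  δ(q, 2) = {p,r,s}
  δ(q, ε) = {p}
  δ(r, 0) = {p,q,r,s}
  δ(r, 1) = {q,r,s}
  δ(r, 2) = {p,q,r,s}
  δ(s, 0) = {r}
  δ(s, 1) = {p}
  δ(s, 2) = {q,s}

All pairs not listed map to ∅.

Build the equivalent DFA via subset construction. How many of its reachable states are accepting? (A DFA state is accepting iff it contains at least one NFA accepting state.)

Start state of the DFA: {p} (ε-closure of the NFA start).
{p} --0--> {p,q,r,s}  [new]
{p} --1--> {p,q,s}  [new]
{p} --2--> {p,r,s}  [new]
{p,q,r,s} --0--> {p,q,r,s}  [seen]
{p,q,r,s} --1--> {p,q,r,s}  [seen]
{p,q,r,s} --2--> {p,q,r,s}  [seen]
{p,q,s} --0--> {p,q,r,s}  [seen]
{p,q,s} --1--> {p,q,r,s}  [seen]
{p,q,s} --2--> {p,q,r,s}  [seen]
{p,r,s} --0--> {p,q,r,s}  [seen]
{p,r,s} --1--> {p,q,r,s}  [seen]
{p,r,s} --2--> {p,q,r,s}  [seen]
Reachable DFA states: {p}, {p,q,r,s}, {p,q,s}, {p,r,s}.
Accepting DFA states (contain an NFA accepting state): {p}, {p,q,r,s}, {p,q,s}, {p,r,s}.

4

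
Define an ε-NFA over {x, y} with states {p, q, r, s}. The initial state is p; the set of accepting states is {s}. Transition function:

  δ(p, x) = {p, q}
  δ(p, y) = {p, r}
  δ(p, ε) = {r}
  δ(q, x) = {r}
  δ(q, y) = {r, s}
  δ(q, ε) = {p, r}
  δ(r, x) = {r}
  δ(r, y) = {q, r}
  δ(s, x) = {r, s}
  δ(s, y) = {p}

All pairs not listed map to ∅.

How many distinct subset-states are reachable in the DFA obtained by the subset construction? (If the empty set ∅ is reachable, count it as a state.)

3

Start state of the DFA: {p, r} (ε-closure of the NFA start).
{p, r} --x--> {p, q, r}  [new]
{p, r} --y--> {p, q, r}  [seen]
{p, q, r} --x--> {p, q, r}  [seen]
{p, q, r} --y--> {p, q, r, s}  [new]
{p, q, r, s} --x--> {p, q, r, s}  [seen]
{p, q, r, s} --y--> {p, q, r, s}  [seen]
Reachable DFA states: {p, r}, {p, q, r}, {p, q, r, s}.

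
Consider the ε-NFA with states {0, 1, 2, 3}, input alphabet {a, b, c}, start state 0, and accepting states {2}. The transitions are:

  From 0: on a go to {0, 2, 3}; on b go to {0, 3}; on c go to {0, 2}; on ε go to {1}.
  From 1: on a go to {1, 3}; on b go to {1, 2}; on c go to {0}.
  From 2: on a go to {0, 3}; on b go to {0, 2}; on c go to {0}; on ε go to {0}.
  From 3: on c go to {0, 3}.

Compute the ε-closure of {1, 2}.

Begin with {1, 2}.
2 →ε {0}; add 0.
ε-closure = {0, 1, 2}.

{0, 1, 2}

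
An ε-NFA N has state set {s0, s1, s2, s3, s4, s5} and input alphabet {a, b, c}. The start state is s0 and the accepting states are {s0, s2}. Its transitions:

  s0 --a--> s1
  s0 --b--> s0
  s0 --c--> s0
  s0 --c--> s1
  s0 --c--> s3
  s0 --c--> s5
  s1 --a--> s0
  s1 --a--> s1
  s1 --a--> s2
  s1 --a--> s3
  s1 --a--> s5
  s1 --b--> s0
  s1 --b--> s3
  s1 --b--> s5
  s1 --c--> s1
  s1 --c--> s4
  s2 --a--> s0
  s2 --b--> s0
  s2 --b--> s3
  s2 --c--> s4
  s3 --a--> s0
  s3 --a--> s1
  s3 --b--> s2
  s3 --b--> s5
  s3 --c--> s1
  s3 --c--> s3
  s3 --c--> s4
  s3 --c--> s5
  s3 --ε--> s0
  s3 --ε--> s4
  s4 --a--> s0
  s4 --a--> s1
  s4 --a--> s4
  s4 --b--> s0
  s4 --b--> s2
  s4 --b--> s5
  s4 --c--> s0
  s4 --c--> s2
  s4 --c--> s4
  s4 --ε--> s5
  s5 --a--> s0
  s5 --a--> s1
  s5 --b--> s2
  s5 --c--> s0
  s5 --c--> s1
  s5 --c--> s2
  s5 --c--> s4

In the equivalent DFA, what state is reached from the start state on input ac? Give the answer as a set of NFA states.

Start: {s0}.
δ(s0,a) = {s1}.
Union: {s1}.
After a: {s1}.
δ(s1,c) = {s1, s4}.
Union: {s1, s4}.
ε-closure gives {s1, s4, s5}.
After c: {s1, s4, s5}.

{s1, s4, s5}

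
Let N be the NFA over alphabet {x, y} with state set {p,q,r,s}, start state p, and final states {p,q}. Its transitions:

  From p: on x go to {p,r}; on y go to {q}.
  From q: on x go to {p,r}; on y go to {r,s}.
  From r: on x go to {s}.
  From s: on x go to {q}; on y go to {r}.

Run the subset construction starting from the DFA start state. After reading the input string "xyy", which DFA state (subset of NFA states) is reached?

Start: {p}.
δ(p,x) = {p,r}.
Union: {p,r}.
After x: {p,r}.
δ(p,y) = {q}; δ(r,y) = ∅.
Union: {q}.
After y: {q}.
δ(q,y) = {r,s}.
Union: {r,s}.
After y: {r,s}.

{r,s}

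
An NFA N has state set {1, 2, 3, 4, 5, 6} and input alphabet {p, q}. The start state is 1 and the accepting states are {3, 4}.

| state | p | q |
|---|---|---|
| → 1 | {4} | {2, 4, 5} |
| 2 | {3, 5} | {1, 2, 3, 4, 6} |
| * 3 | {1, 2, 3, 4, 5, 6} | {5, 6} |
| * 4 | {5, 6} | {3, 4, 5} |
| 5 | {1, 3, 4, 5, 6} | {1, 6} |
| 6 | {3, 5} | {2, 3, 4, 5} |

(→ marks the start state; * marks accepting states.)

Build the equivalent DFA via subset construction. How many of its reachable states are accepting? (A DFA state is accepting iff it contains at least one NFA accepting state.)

Start state of the DFA: {1}.
{1} --p--> {4}  [new]
{1} --q--> {2, 4, 5}  [new]
{4} --p--> {5, 6}  [new]
{4} --q--> {3, 4, 5}  [new]
{2, 4, 5} --p--> {1, 3, 4, 5, 6}  [new]
{2, 4, 5} --q--> {1, 2, 3, 4, 5, 6}  [new]
{5, 6} --p--> {1, 3, 4, 5, 6}  [seen]
{5, 6} --q--> {1, 2, 3, 4, 5, 6}  [seen]
{3, 4, 5} --p--> {1, 2, 3, 4, 5, 6}  [seen]
{3, 4, 5} --q--> {1, 3, 4, 5, 6}  [seen]
{1, 3, 4, 5, 6} --p--> {1, 2, 3, 4, 5, 6}  [seen]
{1, 3, 4, 5, 6} --q--> {1, 2, 3, 4, 5, 6}  [seen]
{1, 2, 3, 4, 5, 6} --p--> {1, 2, 3, 4, 5, 6}  [seen]
{1, 2, 3, 4, 5, 6} --q--> {1, 2, 3, 4, 5, 6}  [seen]
Reachable DFA states: {1}, {4}, {2, 4, 5}, {5, 6}, {3, 4, 5}, {1, 3, 4, 5, 6}, {1, 2, 3, 4, 5, 6}.
Accepting DFA states (contain an NFA accepting state): {4}, {2, 4, 5}, {3, 4, 5}, {1, 3, 4, 5, 6}, {1, 2, 3, 4, 5, 6}.

5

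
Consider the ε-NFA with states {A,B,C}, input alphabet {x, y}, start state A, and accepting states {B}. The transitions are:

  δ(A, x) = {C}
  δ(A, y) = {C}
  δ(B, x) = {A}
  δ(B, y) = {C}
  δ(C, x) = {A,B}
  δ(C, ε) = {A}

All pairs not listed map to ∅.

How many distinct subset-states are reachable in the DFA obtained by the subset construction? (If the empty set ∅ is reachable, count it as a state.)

3

Start state of the DFA: {A} (ε-closure of the NFA start).
{A} --x--> {A,C}  [new]
{A} --y--> {A,C}  [seen]
{A,C} --x--> {A,B,C}  [new]
{A,C} --y--> {A,C}  [seen]
{A,B,C} --x--> {A,B,C}  [seen]
{A,B,C} --y--> {A,C}  [seen]
Reachable DFA states: {A}, {A,C}, {A,B,C}.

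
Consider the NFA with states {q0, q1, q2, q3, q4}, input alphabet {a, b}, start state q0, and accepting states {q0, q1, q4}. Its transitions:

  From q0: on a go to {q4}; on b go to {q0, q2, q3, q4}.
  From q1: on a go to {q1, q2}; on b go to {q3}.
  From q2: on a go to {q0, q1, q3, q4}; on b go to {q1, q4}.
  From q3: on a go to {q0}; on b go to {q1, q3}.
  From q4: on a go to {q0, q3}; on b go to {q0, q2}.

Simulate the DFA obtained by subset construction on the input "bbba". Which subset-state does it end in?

{q0, q1, q2, q3, q4}

Start: {q0}.
δ(q0,b) = {q0, q2, q3, q4}.
Union: {q0, q2, q3, q4}.
After b: {q0, q2, q3, q4}.
δ(q0,b) = {q0, q2, q3, q4}; δ(q2,b) = {q1, q4}; δ(q3,b) = {q1, q3}; δ(q4,b) = {q0, q2}.
Union: {q0, q1, q2, q3, q4}.
After b: {q0, q1, q2, q3, q4}.
δ(q0,b) = {q0, q2, q3, q4}; δ(q1,b) = {q3}; δ(q2,b) = {q1, q4}; δ(q3,b) = {q1, q3}; δ(q4,b) = {q0, q2}.
Union: {q0, q1, q2, q3, q4}.
After b: {q0, q1, q2, q3, q4}.
δ(q0,a) = {q4}; δ(q1,a) = {q1, q2}; δ(q2,a) = {q0, q1, q3, q4}; δ(q3,a) = {q0}; δ(q4,a) = {q0, q3}.
Union: {q0, q1, q2, q3, q4}.
After a: {q0, q1, q2, q3, q4}.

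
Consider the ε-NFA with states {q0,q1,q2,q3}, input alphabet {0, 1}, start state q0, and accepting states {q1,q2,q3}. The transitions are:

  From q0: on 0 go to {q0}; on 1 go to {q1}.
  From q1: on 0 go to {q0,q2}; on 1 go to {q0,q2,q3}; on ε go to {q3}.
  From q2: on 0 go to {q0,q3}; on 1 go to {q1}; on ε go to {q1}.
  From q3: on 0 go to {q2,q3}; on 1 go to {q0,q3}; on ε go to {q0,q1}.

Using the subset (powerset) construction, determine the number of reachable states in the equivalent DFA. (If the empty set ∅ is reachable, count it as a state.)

3

Start state of the DFA: {q0} (ε-closure of the NFA start).
{q0} --0--> {q0}  [seen]
{q0} --1--> {q0,q1,q3}  [new]
{q0,q1,q3} --0--> {q0,q1,q2,q3}  [new]
{q0,q1,q3} --1--> {q0,q1,q2,q3}  [seen]
{q0,q1,q2,q3} --0--> {q0,q1,q2,q3}  [seen]
{q0,q1,q2,q3} --1--> {q0,q1,q2,q3}  [seen]
Reachable DFA states: {q0}, {q0,q1,q3}, {q0,q1,q2,q3}.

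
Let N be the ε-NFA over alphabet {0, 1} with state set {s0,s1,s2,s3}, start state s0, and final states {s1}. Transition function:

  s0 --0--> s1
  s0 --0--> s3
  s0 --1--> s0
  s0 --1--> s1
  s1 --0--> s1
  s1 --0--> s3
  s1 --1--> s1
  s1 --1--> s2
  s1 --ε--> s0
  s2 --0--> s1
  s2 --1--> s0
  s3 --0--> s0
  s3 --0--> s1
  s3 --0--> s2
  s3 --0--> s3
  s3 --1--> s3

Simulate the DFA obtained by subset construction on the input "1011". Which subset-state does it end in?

Start: {s0}.
δ(s0,1) = {s0,s1}.
Union: {s0,s1}.
After 1: {s0,s1}.
δ(s0,0) = {s1,s3}; δ(s1,0) = {s1,s3}.
Union: {s1,s3}.
ε-closure gives {s0,s1,s3}.
After 0: {s0,s1,s3}.
δ(s0,1) = {s0,s1}; δ(s1,1) = {s1,s2}; δ(s3,1) = {s3}.
Union: {s0,s1,s2,s3}.
After 1: {s0,s1,s2,s3}.
δ(s0,1) = {s0,s1}; δ(s1,1) = {s1,s2}; δ(s2,1) = {s0}; δ(s3,1) = {s3}.
Union: {s0,s1,s2,s3}.
After 1: {s0,s1,s2,s3}.

{s0,s1,s2,s3}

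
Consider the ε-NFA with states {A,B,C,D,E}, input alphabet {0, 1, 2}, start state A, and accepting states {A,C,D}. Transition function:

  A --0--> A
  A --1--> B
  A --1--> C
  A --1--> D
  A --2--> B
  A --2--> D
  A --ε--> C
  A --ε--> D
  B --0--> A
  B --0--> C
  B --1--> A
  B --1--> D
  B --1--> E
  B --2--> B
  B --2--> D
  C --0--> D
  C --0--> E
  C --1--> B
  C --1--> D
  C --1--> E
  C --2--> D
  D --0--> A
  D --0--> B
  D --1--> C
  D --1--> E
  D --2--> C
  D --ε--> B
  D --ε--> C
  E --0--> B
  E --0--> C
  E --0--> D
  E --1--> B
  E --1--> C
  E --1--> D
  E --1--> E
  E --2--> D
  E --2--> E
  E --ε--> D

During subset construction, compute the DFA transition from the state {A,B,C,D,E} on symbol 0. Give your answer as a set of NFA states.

δ(A,0) = {A}; δ(B,0) = {A,C}; δ(C,0) = {D,E}; δ(D,0) = {A,B}; δ(E,0) = {B,C,D}.
Union: {A,B,C,D,E}.

{A,B,C,D,E}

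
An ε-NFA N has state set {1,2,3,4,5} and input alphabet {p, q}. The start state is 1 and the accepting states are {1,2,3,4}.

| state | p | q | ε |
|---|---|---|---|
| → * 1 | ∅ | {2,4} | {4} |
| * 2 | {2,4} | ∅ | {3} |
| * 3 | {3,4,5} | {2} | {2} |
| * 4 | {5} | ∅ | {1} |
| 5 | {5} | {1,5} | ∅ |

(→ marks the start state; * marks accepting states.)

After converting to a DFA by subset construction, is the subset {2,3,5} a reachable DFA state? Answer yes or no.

Start state of the DFA: {1,4} (ε-closure of the NFA start).
{1,4} --p--> {5}  [new]
{1,4} --q--> {1,2,3,4}  [new]
{5} --p--> {5}  [seen]
{5} --q--> {1,4,5}  [new]
{1,2,3,4} --p--> {1,2,3,4,5}  [new]
{1,2,3,4} --q--> {1,2,3,4}  [seen]
{1,4,5} --p--> {5}  [seen]
{1,4,5} --q--> {1,2,3,4,5}  [seen]
{1,2,3,4,5} --p--> {1,2,3,4,5}  [seen]
{1,2,3,4,5} --q--> {1,2,3,4,5}  [seen]
Reachable DFA states: {1,4}, {5}, {1,2,3,4}, {1,4,5}, {1,2,3,4,5}.
{2,3,5} is not among them.

no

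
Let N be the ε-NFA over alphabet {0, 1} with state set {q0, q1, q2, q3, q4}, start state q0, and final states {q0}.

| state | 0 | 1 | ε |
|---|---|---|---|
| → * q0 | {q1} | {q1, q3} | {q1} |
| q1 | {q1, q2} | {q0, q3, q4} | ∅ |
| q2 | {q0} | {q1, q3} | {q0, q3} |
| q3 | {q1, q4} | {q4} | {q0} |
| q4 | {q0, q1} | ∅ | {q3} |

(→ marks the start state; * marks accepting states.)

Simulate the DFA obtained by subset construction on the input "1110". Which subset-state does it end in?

Start: {q0, q1}.
δ(q0,1) = {q1, q3}; δ(q1,1) = {q0, q3, q4}.
Union: {q0, q1, q3, q4}.
After 1: {q0, q1, q3, q4}.
δ(q0,1) = {q1, q3}; δ(q1,1) = {q0, q3, q4}; δ(q3,1) = {q4}; δ(q4,1) = ∅.
Union: {q0, q1, q3, q4}.
After 1: {q0, q1, q3, q4}.
δ(q0,1) = {q1, q3}; δ(q1,1) = {q0, q3, q4}; δ(q3,1) = {q4}; δ(q4,1) = ∅.
Union: {q0, q1, q3, q4}.
After 1: {q0, q1, q3, q4}.
δ(q0,0) = {q1}; δ(q1,0) = {q1, q2}; δ(q3,0) = {q1, q4}; δ(q4,0) = {q0, q1}.
Union: {q0, q1, q2, q4}.
ε-closure gives {q0, q1, q2, q3, q4}.
After 0: {q0, q1, q2, q3, q4}.

{q0, q1, q2, q3, q4}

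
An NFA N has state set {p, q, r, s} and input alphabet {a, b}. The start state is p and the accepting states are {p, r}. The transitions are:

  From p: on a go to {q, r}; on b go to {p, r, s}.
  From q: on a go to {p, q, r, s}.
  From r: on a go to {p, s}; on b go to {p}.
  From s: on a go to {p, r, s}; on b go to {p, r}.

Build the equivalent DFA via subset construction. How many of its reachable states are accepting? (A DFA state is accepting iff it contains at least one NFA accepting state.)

Start state of the DFA: {p}.
{p} --a--> {q, r}  [new]
{p} --b--> {p, r, s}  [new]
{q, r} --a--> {p, q, r, s}  [new]
{q, r} --b--> {p}  [seen]
{p, r, s} --a--> {p, q, r, s}  [seen]
{p, r, s} --b--> {p, r, s}  [seen]
{p, q, r, s} --a--> {p, q, r, s}  [seen]
{p, q, r, s} --b--> {p, r, s}  [seen]
Reachable DFA states: {p}, {q, r}, {p, r, s}, {p, q, r, s}.
Accepting DFA states (contain an NFA accepting state): {p}, {q, r}, {p, r, s}, {p, q, r, s}.

4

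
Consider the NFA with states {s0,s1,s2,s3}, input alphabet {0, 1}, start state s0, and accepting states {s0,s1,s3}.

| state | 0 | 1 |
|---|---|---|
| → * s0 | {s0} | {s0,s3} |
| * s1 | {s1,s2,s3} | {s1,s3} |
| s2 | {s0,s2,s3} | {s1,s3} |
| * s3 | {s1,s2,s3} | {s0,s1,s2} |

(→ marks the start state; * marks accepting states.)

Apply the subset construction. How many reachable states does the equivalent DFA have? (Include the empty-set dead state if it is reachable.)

Start state of the DFA: {s0}.
{s0} --0--> {s0}  [seen]
{s0} --1--> {s0,s3}  [new]
{s0,s3} --0--> {s0,s1,s2,s3}  [new]
{s0,s3} --1--> {s0,s1,s2,s3}  [seen]
{s0,s1,s2,s3} --0--> {s0,s1,s2,s3}  [seen]
{s0,s1,s2,s3} --1--> {s0,s1,s2,s3}  [seen]
Reachable DFA states: {s0}, {s0,s3}, {s0,s1,s2,s3}.

3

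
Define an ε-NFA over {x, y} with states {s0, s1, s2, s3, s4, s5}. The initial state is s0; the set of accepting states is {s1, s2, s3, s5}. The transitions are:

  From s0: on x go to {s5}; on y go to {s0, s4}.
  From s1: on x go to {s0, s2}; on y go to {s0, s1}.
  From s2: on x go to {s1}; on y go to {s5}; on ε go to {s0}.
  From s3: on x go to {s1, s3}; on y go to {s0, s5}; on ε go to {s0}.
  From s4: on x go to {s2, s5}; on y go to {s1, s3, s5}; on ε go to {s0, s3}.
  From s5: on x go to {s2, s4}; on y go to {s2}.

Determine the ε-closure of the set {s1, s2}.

Begin with {s1, s2}.
s2 →ε {s0}; add s0.
ε-closure = {s0, s1, s2}.

{s0, s1, s2}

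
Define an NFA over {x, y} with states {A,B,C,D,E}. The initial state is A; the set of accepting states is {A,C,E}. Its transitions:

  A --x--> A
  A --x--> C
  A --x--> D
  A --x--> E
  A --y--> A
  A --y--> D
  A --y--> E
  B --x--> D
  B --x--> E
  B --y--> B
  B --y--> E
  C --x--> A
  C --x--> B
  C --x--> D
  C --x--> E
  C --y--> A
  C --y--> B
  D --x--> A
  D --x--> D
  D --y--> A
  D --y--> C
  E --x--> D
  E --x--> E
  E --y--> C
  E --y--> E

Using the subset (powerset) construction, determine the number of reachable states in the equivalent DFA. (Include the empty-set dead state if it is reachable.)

4

Start state of the DFA: {A}.
{A} --x--> {A,C,D,E}  [new]
{A} --y--> {A,D,E}  [new]
{A,C,D,E} --x--> {A,B,C,D,E}  [new]
{A,C,D,E} --y--> {A,B,C,D,E}  [seen]
{A,D,E} --x--> {A,C,D,E}  [seen]
{A,D,E} --y--> {A,C,D,E}  [seen]
{A,B,C,D,E} --x--> {A,B,C,D,E}  [seen]
{A,B,C,D,E} --y--> {A,B,C,D,E}  [seen]
Reachable DFA states: {A}, {A,C,D,E}, {A,D,E}, {A,B,C,D,E}.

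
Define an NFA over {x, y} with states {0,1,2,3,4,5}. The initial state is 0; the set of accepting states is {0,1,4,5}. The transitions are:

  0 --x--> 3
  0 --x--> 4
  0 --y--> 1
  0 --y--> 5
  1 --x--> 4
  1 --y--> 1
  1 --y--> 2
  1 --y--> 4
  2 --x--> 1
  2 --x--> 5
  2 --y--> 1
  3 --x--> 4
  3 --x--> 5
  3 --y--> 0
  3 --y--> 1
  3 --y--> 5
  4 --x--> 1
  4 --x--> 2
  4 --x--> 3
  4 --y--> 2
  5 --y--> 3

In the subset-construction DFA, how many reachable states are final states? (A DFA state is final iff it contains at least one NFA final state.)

14

Start state of the DFA: {0}.
{0} --x--> {3,4}  [new]
{0} --y--> {1,5}  [new]
{3,4} --x--> {1,2,3,4,5}  [new]
{3,4} --y--> {0,1,2,5}  [new]
{1,5} --x--> {4}  [new]
{1,5} --y--> {1,2,3,4}  [new]
{1,2,3,4,5} --x--> {1,2,3,4,5}  [seen]
{1,2,3,4,5} --y--> {0,1,2,3,4,5}  [new]
{0,1,2,5} --x--> {1,3,4,5}  [new]
{0,1,2,5} --y--> {1,2,3,4,5}  [seen]
{4} --x--> {1,2,3}  [new]
{4} --y--> {2}  [new]
{1,2,3,4} --x--> {1,2,3,4,5}  [seen]
{1,2,3,4} --y--> {0,1,2,4,5}  [new]
{0,1,2,3,4,5} --x--> {1,2,3,4,5}  [seen]
{0,1,2,3,4,5} --y--> {0,1,2,3,4,5}  [seen]
{1,3,4,5} --x--> {1,2,3,4,5}  [seen]
{1,3,4,5} --y--> {0,1,2,3,4,5}  [seen]
{1,2,3} --x--> {1,4,5}  [new]
{1,2,3} --y--> {0,1,2,4,5}  [seen]
{2} --x--> {1,5}  [seen]
{2} --y--> {1}  [new]
{0,1,2,4,5} --x--> {1,2,3,4,5}  [seen]
{0,1,2,4,5} --y--> {1,2,3,4,5}  [seen]
{1,4,5} --x--> {1,2,3,4}  [seen]
{1,4,5} --y--> {1,2,3,4}  [seen]
{1} --x--> {4}  [seen]
{1} --y--> {1,2,4}  [new]
{1,2,4} --x--> {1,2,3,4,5}  [seen]
{1,2,4} --y--> {1,2,4}  [seen]
Reachable DFA states: {0}, {3,4}, {1,5}, {1,2,3,4,5}, {0,1,2,5}, {4}, {1,2,3,4}, {0,1,2,3,4,5}, {1,3,4,5}, {1,2,3}, {2}, {0,1,2,4,5}, {1,4,5}, {1}, {1,2,4}.
Accepting DFA states (contain an NFA accepting state): {0}, {3,4}, {1,5}, {1,2,3,4,5}, {0,1,2,5}, {4}, {1,2,3,4}, {0,1,2,3,4,5}, {1,3,4,5}, {1,2,3}, {0,1,2,4,5}, {1,4,5}, {1}, {1,2,4}.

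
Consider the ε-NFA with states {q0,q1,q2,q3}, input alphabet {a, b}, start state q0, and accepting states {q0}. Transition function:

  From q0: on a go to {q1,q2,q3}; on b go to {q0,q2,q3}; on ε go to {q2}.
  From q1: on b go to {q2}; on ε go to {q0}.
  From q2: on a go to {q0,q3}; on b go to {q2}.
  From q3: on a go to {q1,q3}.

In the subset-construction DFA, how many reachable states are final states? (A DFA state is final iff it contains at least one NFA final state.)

3

Start state of the DFA: {q0,q2} (ε-closure of the NFA start).
{q0,q2} --a--> {q0,q1,q2,q3}  [new]
{q0,q2} --b--> {q0,q2,q3}  [new]
{q0,q1,q2,q3} --a--> {q0,q1,q2,q3}  [seen]
{q0,q1,q2,q3} --b--> {q0,q2,q3}  [seen]
{q0,q2,q3} --a--> {q0,q1,q2,q3}  [seen]
{q0,q2,q3} --b--> {q0,q2,q3}  [seen]
Reachable DFA states: {q0,q2}, {q0,q1,q2,q3}, {q0,q2,q3}.
Accepting DFA states (contain an NFA accepting state): {q0,q2}, {q0,q1,q2,q3}, {q0,q2,q3}.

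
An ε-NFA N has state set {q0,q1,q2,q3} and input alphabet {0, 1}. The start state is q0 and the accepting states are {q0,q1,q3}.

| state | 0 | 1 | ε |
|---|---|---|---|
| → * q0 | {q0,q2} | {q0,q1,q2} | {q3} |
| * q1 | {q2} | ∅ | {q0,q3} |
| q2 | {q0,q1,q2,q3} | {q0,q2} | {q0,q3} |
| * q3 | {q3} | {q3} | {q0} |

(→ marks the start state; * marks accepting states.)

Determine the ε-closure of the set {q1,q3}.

{q0,q1,q3}

Begin with {q1,q3}.
q1 →ε {q0,q3}; add q0.
ε-closure = {q0,q1,q3}.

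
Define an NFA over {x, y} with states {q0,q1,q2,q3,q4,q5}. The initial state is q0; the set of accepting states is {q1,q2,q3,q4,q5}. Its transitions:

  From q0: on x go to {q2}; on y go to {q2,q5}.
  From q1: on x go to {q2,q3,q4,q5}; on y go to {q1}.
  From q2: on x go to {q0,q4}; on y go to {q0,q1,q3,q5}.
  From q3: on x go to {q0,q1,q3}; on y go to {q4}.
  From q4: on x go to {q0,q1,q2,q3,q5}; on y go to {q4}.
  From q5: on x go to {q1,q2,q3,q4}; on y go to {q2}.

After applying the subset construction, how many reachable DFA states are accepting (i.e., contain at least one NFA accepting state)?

9

Start state of the DFA: {q0}.
{q0} --x--> {q2}  [new]
{q0} --y--> {q2,q5}  [new]
{q2} --x--> {q0,q4}  [new]
{q2} --y--> {q0,q1,q3,q5}  [new]
{q2,q5} --x--> {q0,q1,q2,q3,q4}  [new]
{q2,q5} --y--> {q0,q1,q2,q3,q5}  [new]
{q0,q4} --x--> {q0,q1,q2,q3,q5}  [seen]
{q0,q4} --y--> {q2,q4,q5}  [new]
{q0,q1,q3,q5} --x--> {q0,q1,q2,q3,q4,q5}  [new]
{q0,q1,q3,q5} --y--> {q1,q2,q4,q5}  [new]
{q0,q1,q2,q3,q4} --x--> {q0,q1,q2,q3,q4,q5}  [seen]
{q0,q1,q2,q3,q4} --y--> {q0,q1,q2,q3,q4,q5}  [seen]
{q0,q1,q2,q3,q5} --x--> {q0,q1,q2,q3,q4,q5}  [seen]
{q0,q1,q2,q3,q5} --y--> {q0,q1,q2,q3,q4,q5}  [seen]
{q2,q4,q5} --x--> {q0,q1,q2,q3,q4,q5}  [seen]
{q2,q4,q5} --y--> {q0,q1,q2,q3,q4,q5}  [seen]
{q0,q1,q2,q3,q4,q5} --x--> {q0,q1,q2,q3,q4,q5}  [seen]
{q0,q1,q2,q3,q4,q5} --y--> {q0,q1,q2,q3,q4,q5}  [seen]
{q1,q2,q4,q5} --x--> {q0,q1,q2,q3,q4,q5}  [seen]
{q1,q2,q4,q5} --y--> {q0,q1,q2,q3,q4,q5}  [seen]
Reachable DFA states: {q0}, {q2}, {q2,q5}, {q0,q4}, {q0,q1,q3,q5}, {q0,q1,q2,q3,q4}, {q0,q1,q2,q3,q5}, {q2,q4,q5}, {q0,q1,q2,q3,q4,q5}, {q1,q2,q4,q5}.
Accepting DFA states (contain an NFA accepting state): {q2}, {q2,q5}, {q0,q4}, {q0,q1,q3,q5}, {q0,q1,q2,q3,q4}, {q0,q1,q2,q3,q5}, {q2,q4,q5}, {q0,q1,q2,q3,q4,q5}, {q1,q2,q4,q5}.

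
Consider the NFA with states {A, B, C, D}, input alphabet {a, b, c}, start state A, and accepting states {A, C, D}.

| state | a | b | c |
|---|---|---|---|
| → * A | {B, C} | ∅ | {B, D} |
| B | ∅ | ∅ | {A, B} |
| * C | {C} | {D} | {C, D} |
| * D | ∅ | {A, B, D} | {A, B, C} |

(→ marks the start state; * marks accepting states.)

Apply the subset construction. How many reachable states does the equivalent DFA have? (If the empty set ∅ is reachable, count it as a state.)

Start state of the DFA: {A}.
{A} --a--> {B, C}  [new]
{A} --b--> ∅  [new]
{A} --c--> {B, D}  [new]
{B, C} --a--> {C}  [new]
{B, C} --b--> {D}  [new]
{B, C} --c--> {A, B, C, D}  [new]
∅ --a--> ∅  [seen]
∅ --b--> ∅  [seen]
∅ --c--> ∅  [seen]
{B, D} --a--> ∅  [seen]
{B, D} --b--> {A, B, D}  [new]
{B, D} --c--> {A, B, C}  [new]
{C} --a--> {C}  [seen]
{C} --b--> {D}  [seen]
{C} --c--> {C, D}  [new]
{D} --a--> ∅  [seen]
{D} --b--> {A, B, D}  [seen]
{D} --c--> {A, B, C}  [seen]
{A, B, C, D} --a--> {B, C}  [seen]
{A, B, C, D} --b--> {A, B, D}  [seen]
{A, B, C, D} --c--> {A, B, C, D}  [seen]
{A, B, D} --a--> {B, C}  [seen]
{A, B, D} --b--> {A, B, D}  [seen]
{A, B, D} --c--> {A, B, C, D}  [seen]
{A, B, C} --a--> {B, C}  [seen]
{A, B, C} --b--> {D}  [seen]
{A, B, C} --c--> {A, B, C, D}  [seen]
{C, D} --a--> {C}  [seen]
{C, D} --b--> {A, B, D}  [seen]
{C, D} --c--> {A, B, C, D}  [seen]
Reachable DFA states: {A}, {B, C}, ∅, {B, D}, {C}, {D}, {A, B, C, D}, {A, B, D}, {A, B, C}, {C, D}.

10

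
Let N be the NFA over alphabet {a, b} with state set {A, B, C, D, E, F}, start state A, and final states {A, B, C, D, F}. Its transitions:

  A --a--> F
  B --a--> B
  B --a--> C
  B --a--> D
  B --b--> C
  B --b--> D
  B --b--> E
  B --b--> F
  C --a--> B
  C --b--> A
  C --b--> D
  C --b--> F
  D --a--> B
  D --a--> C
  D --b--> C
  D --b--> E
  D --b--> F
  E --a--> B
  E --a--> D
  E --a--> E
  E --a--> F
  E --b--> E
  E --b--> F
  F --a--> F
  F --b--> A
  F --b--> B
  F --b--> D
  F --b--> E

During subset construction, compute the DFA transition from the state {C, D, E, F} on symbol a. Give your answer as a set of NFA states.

{B, C, D, E, F}

δ(C,a) = {B}; δ(D,a) = {B, C}; δ(E,a) = {B, D, E, F}; δ(F,a) = {F}.
Union: {B, C, D, E, F}.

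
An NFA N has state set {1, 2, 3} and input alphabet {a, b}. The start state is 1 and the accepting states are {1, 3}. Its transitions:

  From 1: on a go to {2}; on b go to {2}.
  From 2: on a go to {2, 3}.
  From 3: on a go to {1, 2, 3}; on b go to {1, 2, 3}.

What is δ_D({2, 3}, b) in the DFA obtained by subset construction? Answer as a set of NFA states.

δ(2,b) = ∅; δ(3,b) = {1, 2, 3}.
Union: {1, 2, 3}.

{1, 2, 3}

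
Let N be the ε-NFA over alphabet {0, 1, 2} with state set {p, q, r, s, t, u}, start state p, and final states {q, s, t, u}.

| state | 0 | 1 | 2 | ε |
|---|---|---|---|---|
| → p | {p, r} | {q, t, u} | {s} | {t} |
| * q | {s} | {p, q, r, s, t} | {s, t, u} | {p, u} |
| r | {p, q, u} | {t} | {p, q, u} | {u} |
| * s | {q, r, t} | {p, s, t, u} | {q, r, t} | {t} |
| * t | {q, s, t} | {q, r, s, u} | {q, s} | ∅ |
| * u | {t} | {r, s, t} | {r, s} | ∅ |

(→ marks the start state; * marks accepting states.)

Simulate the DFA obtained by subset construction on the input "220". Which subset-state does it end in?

{p, q, r, s, t, u}

Start: {p, t}.
δ(p,2) = {s}; δ(t,2) = {q, s}.
Union: {q, s}.
ε-closure gives {p, q, s, t, u}.
After 2: {p, q, s, t, u}.
δ(p,2) = {s}; δ(q,2) = {s, t, u}; δ(s,2) = {q, r, t}; δ(t,2) = {q, s}; δ(u,2) = {r, s}.
Union: {q, r, s, t, u}.
ε-closure gives {p, q, r, s, t, u}.
After 2: {p, q, r, s, t, u}.
δ(p,0) = {p, r}; δ(q,0) = {s}; δ(r,0) = {p, q, u}; δ(s,0) = {q, r, t}; δ(t,0) = {q, s, t}; δ(u,0) = {t}.
Union: {p, q, r, s, t, u}.
After 0: {p, q, r, s, t, u}.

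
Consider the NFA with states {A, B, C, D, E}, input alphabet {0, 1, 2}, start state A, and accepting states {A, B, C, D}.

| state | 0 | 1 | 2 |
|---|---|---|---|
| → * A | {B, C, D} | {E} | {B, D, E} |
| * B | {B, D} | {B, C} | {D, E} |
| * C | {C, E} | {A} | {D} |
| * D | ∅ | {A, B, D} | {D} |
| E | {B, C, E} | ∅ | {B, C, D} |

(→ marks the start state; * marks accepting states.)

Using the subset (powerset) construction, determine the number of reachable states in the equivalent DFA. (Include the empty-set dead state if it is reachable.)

13

Start state of the DFA: {A}.
{A} --0--> {B, C, D}  [new]
{A} --1--> {E}  [new]
{A} --2--> {B, D, E}  [new]
{B, C, D} --0--> {B, C, D, E}  [new]
{B, C, D} --1--> {A, B, C, D}  [new]
{B, C, D} --2--> {D, E}  [new]
{E} --0--> {B, C, E}  [new]
{E} --1--> ∅  [new]
{E} --2--> {B, C, D}  [seen]
{B, D, E} --0--> {B, C, D, E}  [seen]
{B, D, E} --1--> {A, B, C, D}  [seen]
{B, D, E} --2--> {B, C, D, E}  [seen]
{B, C, D, E} --0--> {B, C, D, E}  [seen]
{B, C, D, E} --1--> {A, B, C, D}  [seen]
{B, C, D, E} --2--> {B, C, D, E}  [seen]
{A, B, C, D} --0--> {B, C, D, E}  [seen]
{A, B, C, D} --1--> {A, B, C, D, E}  [new]
{A, B, C, D} --2--> {B, D, E}  [seen]
{D, E} --0--> {B, C, E}  [seen]
{D, E} --1--> {A, B, D}  [new]
{D, E} --2--> {B, C, D}  [seen]
{B, C, E} --0--> {B, C, D, E}  [seen]
{B, C, E} --1--> {A, B, C}  [new]
{B, C, E} --2--> {B, C, D, E}  [seen]
∅ --0--> ∅  [seen]
∅ --1--> ∅  [seen]
∅ --2--> ∅  [seen]
{A, B, C, D, E} --0--> {B, C, D, E}  [seen]
{A, B, C, D, E} --1--> {A, B, C, D, E}  [seen]
{A, B, C, D, E} --2--> {B, C, D, E}  [seen]
{A, B, D} --0--> {B, C, D}  [seen]
{A, B, D} --1--> {A, B, C, D, E}  [seen]
{A, B, D} --2--> {B, D, E}  [seen]
{A, B, C} --0--> {B, C, D, E}  [seen]
{A, B, C} --1--> {A, B, C, E}  [new]
{A, B, C} --2--> {B, D, E}  [seen]
{A, B, C, E} --0--> {B, C, D, E}  [seen]
{A, B, C, E} --1--> {A, B, C, E}  [seen]
{A, B, C, E} --2--> {B, C, D, E}  [seen]
Reachable DFA states: {A}, {B, C, D}, {E}, {B, D, E}, {B, C, D, E}, {A, B, C, D}, {D, E}, {B, C, E}, ∅, {A, B, C, D, E}, {A, B, D}, {A, B, C}, {A, B, C, E}.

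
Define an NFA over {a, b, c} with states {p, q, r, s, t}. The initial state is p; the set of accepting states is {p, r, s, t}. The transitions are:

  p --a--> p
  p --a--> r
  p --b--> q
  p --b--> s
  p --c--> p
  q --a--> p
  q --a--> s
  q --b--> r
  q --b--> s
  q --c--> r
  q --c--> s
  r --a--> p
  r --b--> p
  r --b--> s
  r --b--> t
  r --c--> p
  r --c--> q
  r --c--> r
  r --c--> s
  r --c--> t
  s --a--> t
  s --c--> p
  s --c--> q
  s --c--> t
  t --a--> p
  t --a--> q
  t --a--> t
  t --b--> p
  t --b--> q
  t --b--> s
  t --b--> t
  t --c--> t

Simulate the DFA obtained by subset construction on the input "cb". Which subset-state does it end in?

Start: {p}.
δ(p,c) = {p}.
Union: {p}.
After c: {p}.
δ(p,b) = {q, s}.
Union: {q, s}.
After b: {q, s}.

{q, s}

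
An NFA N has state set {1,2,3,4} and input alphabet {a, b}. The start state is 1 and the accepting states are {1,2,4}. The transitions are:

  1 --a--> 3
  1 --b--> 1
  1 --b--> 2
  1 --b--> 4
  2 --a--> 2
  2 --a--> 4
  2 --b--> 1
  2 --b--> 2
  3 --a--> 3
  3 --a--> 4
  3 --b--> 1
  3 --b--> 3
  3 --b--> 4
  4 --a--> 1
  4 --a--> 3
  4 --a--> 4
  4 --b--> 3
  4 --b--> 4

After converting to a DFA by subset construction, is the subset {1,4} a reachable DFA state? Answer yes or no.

no

Start state of the DFA: {1}.
{1} --a--> {3}  [new]
{1} --b--> {1,2,4}  [new]
{3} --a--> {3,4}  [new]
{3} --b--> {1,3,4}  [new]
{1,2,4} --a--> {1,2,3,4}  [new]
{1,2,4} --b--> {1,2,3,4}  [seen]
{3,4} --a--> {1,3,4}  [seen]
{3,4} --b--> {1,3,4}  [seen]
{1,3,4} --a--> {1,3,4}  [seen]
{1,3,4} --b--> {1,2,3,4}  [seen]
{1,2,3,4} --a--> {1,2,3,4}  [seen]
{1,2,3,4} --b--> {1,2,3,4}  [seen]
Reachable DFA states: {1}, {3}, {1,2,4}, {3,4}, {1,3,4}, {1,2,3,4}.
{1,4} is not among them.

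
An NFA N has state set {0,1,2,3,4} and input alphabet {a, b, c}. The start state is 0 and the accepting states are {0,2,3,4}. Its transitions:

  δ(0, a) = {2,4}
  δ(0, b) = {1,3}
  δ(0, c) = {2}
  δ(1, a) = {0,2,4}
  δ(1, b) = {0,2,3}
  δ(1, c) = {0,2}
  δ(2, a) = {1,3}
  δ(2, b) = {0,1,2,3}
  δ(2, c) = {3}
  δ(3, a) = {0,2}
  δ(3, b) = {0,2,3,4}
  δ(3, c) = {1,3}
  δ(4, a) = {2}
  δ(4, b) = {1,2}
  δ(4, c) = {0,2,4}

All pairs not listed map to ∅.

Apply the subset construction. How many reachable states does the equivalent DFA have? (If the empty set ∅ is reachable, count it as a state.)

Start state of the DFA: {0}.
{0} --a--> {2,4}  [new]
{0} --b--> {1,3}  [new]
{0} --c--> {2}  [new]
{2,4} --a--> {1,2,3}  [new]
{2,4} --b--> {0,1,2,3}  [new]
{2,4} --c--> {0,2,3,4}  [new]
{1,3} --a--> {0,2,4}  [new]
{1,3} --b--> {0,2,3,4}  [seen]
{1,3} --c--> {0,1,2,3}  [seen]
{2} --a--> {1,3}  [seen]
{2} --b--> {0,1,2,3}  [seen]
{2} --c--> {3}  [new]
{1,2,3} --a--> {0,1,2,3,4}  [new]
{1,2,3} --b--> {0,1,2,3,4}  [seen]
{1,2,3} --c--> {0,1,2,3}  [seen]
{0,1,2,3} --a--> {0,1,2,3,4}  [seen]
{0,1,2,3} --b--> {0,1,2,3,4}  [seen]
{0,1,2,3} --c--> {0,1,2,3}  [seen]
{0,2,3,4} --a--> {0,1,2,3,4}  [seen]
{0,2,3,4} --b--> {0,1,2,3,4}  [seen]
{0,2,3,4} --c--> {0,1,2,3,4}  [seen]
{0,2,4} --a--> {1,2,3,4}  [new]
{0,2,4} --b--> {0,1,2,3}  [seen]
{0,2,4} --c--> {0,2,3,4}  [seen]
{3} --a--> {0,2}  [new]
{3} --b--> {0,2,3,4}  [seen]
{3} --c--> {1,3}  [seen]
{0,1,2,3,4} --a--> {0,1,2,3,4}  [seen]
{0,1,2,3,4} --b--> {0,1,2,3,4}  [seen]
{0,1,2,3,4} --c--> {0,1,2,3,4}  [seen]
{1,2,3,4} --a--> {0,1,2,3,4}  [seen]
{1,2,3,4} --b--> {0,1,2,3,4}  [seen]
{1,2,3,4} --c--> {0,1,2,3,4}  [seen]
{0,2} --a--> {1,2,3,4}  [seen]
{0,2} --b--> {0,1,2,3}  [seen]
{0,2} --c--> {2,3}  [new]
{2,3} --a--> {0,1,2,3}  [seen]
{2,3} --b--> {0,1,2,3,4}  [seen]
{2,3} --c--> {1,3}  [seen]
Reachable DFA states: {0}, {2,4}, {1,3}, {2}, {1,2,3}, {0,1,2,3}, {0,2,3,4}, {0,2,4}, {3}, {0,1,2,3,4}, {1,2,3,4}, {0,2}, {2,3}.

13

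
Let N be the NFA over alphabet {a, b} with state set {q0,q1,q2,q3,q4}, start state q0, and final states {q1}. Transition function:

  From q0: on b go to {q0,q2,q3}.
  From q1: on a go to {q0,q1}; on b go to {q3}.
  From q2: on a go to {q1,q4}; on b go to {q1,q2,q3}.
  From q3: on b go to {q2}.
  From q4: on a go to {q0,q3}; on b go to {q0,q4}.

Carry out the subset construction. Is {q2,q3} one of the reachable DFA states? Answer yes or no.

Start state of the DFA: {q0}.
{q0} --a--> ∅  [new]
{q0} --b--> {q0,q2,q3}  [new]
∅ --a--> ∅  [seen]
∅ --b--> ∅  [seen]
{q0,q2,q3} --a--> {q1,q4}  [new]
{q0,q2,q3} --b--> {q0,q1,q2,q3}  [new]
{q1,q4} --a--> {q0,q1,q3}  [new]
{q1,q4} --b--> {q0,q3,q4}  [new]
{q0,q1,q2,q3} --a--> {q0,q1,q4}  [new]
{q0,q1,q2,q3} --b--> {q0,q1,q2,q3}  [seen]
{q0,q1,q3} --a--> {q0,q1}  [new]
{q0,q1,q3} --b--> {q0,q2,q3}  [seen]
{q0,q3,q4} --a--> {q0,q3}  [new]
{q0,q3,q4} --b--> {q0,q2,q3,q4}  [new]
{q0,q1,q4} --a--> {q0,q1,q3}  [seen]
{q0,q1,q4} --b--> {q0,q2,q3,q4}  [seen]
{q0,q1} --a--> {q0,q1}  [seen]
{q0,q1} --b--> {q0,q2,q3}  [seen]
{q0,q3} --a--> ∅  [seen]
{q0,q3} --b--> {q0,q2,q3}  [seen]
{q0,q2,q3,q4} --a--> {q0,q1,q3,q4}  [new]
{q0,q2,q3,q4} --b--> {q0,q1,q2,q3,q4}  [new]
{q0,q1,q3,q4} --a--> {q0,q1,q3}  [seen]
{q0,q1,q3,q4} --b--> {q0,q2,q3,q4}  [seen]
{q0,q1,q2,q3,q4} --a--> {q0,q1,q3,q4}  [seen]
{q0,q1,q2,q3,q4} --b--> {q0,q1,q2,q3,q4}  [seen]
Reachable DFA states: {q0}, ∅, {q0,q2,q3}, {q1,q4}, {q0,q1,q2,q3}, {q0,q1,q3}, {q0,q3,q4}, {q0,q1,q4}, {q0,q1}, {q0,q3}, {q0,q2,q3,q4}, {q0,q1,q3,q4}, {q0,q1,q2,q3,q4}.
{q2,q3} is not among them.

no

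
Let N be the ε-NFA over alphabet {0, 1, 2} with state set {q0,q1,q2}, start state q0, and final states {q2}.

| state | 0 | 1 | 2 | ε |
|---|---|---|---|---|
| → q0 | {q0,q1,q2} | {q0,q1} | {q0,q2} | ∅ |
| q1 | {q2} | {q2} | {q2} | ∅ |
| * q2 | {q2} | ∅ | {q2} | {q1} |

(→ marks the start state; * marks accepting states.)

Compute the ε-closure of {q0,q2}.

{q0,q1,q2}

Begin with {q0,q2}.
q2 →ε {q1}; add q1.
ε-closure = {q0,q1,q2}.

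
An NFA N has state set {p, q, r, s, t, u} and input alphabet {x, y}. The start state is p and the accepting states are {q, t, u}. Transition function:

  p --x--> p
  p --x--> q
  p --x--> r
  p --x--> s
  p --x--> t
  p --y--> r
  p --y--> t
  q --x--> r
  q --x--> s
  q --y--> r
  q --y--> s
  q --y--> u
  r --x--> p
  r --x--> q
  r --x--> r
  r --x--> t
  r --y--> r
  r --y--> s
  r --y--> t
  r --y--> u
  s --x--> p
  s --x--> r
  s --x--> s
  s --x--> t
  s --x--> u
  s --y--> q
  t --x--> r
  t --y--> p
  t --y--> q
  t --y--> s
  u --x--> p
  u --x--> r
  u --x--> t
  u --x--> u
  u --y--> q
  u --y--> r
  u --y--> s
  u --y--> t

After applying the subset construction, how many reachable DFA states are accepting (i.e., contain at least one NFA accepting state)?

4

Start state of the DFA: {p}.
{p} --x--> {p, q, r, s, t}  [new]
{p} --y--> {r, t}  [new]
{p, q, r, s, t} --x--> {p, q, r, s, t, u}  [new]
{p, q, r, s, t} --y--> {p, q, r, s, t, u}  [seen]
{r, t} --x--> {p, q, r, t}  [new]
{r, t} --y--> {p, q, r, s, t, u}  [seen]
{p, q, r, s, t, u} --x--> {p, q, r, s, t, u}  [seen]
{p, q, r, s, t, u} --y--> {p, q, r, s, t, u}  [seen]
{p, q, r, t} --x--> {p, q, r, s, t}  [seen]
{p, q, r, t} --y--> {p, q, r, s, t, u}  [seen]
Reachable DFA states: {p}, {p, q, r, s, t}, {r, t}, {p, q, r, s, t, u}, {p, q, r, t}.
Accepting DFA states (contain an NFA accepting state): {p, q, r, s, t}, {r, t}, {p, q, r, s, t, u}, {p, q, r, t}.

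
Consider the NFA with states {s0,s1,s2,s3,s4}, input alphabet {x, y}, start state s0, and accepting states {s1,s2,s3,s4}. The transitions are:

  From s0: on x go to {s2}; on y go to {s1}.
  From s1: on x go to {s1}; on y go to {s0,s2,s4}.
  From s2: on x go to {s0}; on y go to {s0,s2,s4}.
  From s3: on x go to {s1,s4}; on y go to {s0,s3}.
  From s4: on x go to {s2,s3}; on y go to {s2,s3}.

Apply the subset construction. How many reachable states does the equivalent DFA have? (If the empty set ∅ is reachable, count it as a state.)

8

Start state of the DFA: {s0}.
{s0} --x--> {s2}  [new]
{s0} --y--> {s1}  [new]
{s2} --x--> {s0}  [seen]
{s2} --y--> {s0,s2,s4}  [new]
{s1} --x--> {s1}  [seen]
{s1} --y--> {s0,s2,s4}  [seen]
{s0,s2,s4} --x--> {s0,s2,s3}  [new]
{s0,s2,s4} --y--> {s0,s1,s2,s3,s4}  [new]
{s0,s2,s3} --x--> {s0,s1,s2,s4}  [new]
{s0,s2,s3} --y--> {s0,s1,s2,s3,s4}  [seen]
{s0,s1,s2,s3,s4} --x--> {s0,s1,s2,s3,s4}  [seen]
{s0,s1,s2,s3,s4} --y--> {s0,s1,s2,s3,s4}  [seen]
{s0,s1,s2,s4} --x--> {s0,s1,s2,s3}  [new]
{s0,s1,s2,s4} --y--> {s0,s1,s2,s3,s4}  [seen]
{s0,s1,s2,s3} --x--> {s0,s1,s2,s4}  [seen]
{s0,s1,s2,s3} --y--> {s0,s1,s2,s3,s4}  [seen]
Reachable DFA states: {s0}, {s2}, {s1}, {s0,s2,s4}, {s0,s2,s3}, {s0,s1,s2,s3,s4}, {s0,s1,s2,s4}, {s0,s1,s2,s3}.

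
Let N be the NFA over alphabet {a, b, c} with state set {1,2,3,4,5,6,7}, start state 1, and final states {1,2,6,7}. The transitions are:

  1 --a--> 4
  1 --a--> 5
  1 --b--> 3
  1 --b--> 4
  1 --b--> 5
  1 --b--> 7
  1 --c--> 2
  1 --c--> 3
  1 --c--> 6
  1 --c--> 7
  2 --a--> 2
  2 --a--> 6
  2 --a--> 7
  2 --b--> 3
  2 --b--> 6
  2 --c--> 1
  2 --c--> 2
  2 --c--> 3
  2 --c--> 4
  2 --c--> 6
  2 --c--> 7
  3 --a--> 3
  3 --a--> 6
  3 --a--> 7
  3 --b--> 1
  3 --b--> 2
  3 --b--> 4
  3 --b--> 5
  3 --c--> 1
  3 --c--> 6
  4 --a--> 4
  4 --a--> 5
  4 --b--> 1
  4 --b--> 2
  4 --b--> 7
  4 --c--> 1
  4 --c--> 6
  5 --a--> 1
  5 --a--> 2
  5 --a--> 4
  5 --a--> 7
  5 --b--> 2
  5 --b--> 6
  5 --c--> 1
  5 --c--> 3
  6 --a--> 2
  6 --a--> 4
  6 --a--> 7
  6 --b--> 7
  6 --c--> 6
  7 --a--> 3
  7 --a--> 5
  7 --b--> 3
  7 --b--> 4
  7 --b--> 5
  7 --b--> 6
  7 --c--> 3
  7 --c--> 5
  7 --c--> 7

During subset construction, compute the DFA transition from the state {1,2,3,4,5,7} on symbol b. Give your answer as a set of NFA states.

{1,2,3,4,5,6,7}

δ(1,b) = {3,4,5,7}; δ(2,b) = {3,6}; δ(3,b) = {1,2,4,5}; δ(4,b) = {1,2,7}; δ(5,b) = {2,6}; δ(7,b) = {3,4,5,6}.
Union: {1,2,3,4,5,6,7}.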